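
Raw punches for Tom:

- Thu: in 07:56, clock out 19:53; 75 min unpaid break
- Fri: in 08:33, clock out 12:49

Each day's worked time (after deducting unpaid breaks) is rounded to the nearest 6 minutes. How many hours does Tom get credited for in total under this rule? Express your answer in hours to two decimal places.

Thu: 07:56–19:53 = 11 h 57 min − 75 min = 10 h 42 min → rounds to 10 h 42 min
Fri: 08:33–12:49 = 4 h 16 min → rounds to 4 h 18 min
Total credited: 15 h 0 min.

15.00 hours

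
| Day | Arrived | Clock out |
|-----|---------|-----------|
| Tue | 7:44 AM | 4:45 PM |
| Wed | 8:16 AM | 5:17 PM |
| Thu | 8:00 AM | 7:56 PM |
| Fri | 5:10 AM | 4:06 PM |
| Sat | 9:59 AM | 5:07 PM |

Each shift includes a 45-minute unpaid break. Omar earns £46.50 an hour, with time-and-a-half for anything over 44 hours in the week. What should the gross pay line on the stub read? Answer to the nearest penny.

Tue: 7:44 AM–4:45 PM = 9 h 1 min; less 45 min break → 8 h 16 min
Wed: 8:16 AM–5:17 PM = 9 h 1 min; less 45 min break → 8 h 16 min
Thu: 8:00 AM–7:56 PM = 11 h 56 min; less 45 min break → 11 h 11 min
Fri: 5:10 AM–4:06 PM = 10 h 56 min; less 45 min break → 10 h 11 min
Sat: 9:59 AM–5:07 PM = 7 h 8 min; less 45 min break → 6 h 23 min
Total worked: 44 h 17 min = 2657 min.
Regular 44 h 0 min = 2640 min at £46.50/h; overtime 0 h 17 min = 17 min at £69.75/h.
Pay = (2640 × £46.50 + 17 × £69.75) ÷ 60 = £2065.76.

£2065.76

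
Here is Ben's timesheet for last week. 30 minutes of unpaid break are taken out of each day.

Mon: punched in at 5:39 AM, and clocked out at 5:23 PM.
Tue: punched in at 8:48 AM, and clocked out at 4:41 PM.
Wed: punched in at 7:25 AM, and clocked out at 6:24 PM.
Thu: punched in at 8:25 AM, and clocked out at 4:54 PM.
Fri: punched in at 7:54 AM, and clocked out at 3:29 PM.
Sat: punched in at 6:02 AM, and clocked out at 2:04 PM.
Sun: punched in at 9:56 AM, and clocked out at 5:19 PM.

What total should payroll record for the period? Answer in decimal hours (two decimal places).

58.58 hours

Mon: 5:39 AM–5:23 PM = 11 h 44 min; less 30 min break → 11 h 14 min
Tue: 8:48 AM–4:41 PM = 7 h 53 min; less 30 min break → 7 h 23 min
Wed: 7:25 AM–6:24 PM = 10 h 59 min; less 30 min break → 10 h 29 min
Thu: 8:25 AM–4:54 PM = 8 h 29 min; less 30 min break → 7 h 59 min
Fri: 7:54 AM–3:29 PM = 7 h 35 min; less 30 min break → 7 h 5 min
Sat: 6:02 AM–2:04 PM = 8 h 2 min; less 30 min break → 7 h 32 min
Sun: 9:56 AM–5:19 PM = 7 h 23 min; less 30 min break → 6 h 53 min
Total: 11 h 14 min + 7 h 23 min + 10 h 29 min + 7 h 59 min + 7 h 5 min + 7 h 32 min + 6 h 53 min = 58 h 35 min.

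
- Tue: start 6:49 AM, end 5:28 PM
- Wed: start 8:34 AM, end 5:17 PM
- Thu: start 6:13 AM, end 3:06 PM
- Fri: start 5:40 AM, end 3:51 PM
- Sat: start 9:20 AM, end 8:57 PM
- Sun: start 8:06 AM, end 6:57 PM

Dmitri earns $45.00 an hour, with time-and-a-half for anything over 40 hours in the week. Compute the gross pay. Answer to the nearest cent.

$3210.75

Tue: 6:49 AM–5:28 PM = 10 h 39 min
Wed: 8:34 AM–5:17 PM = 8 h 43 min
Thu: 6:13 AM–3:06 PM = 8 h 53 min
Fri: 5:40 AM–3:51 PM = 10 h 11 min
Sat: 9:20 AM–8:57 PM = 11 h 37 min
Sun: 8:06 AM–6:57 PM = 10 h 51 min
Total worked: 60 h 54 min = 3654 min.
Regular 40 h 0 min = 2400 min at $45.00/h; overtime 20 h 54 min = 1254 min at $67.50/h.
Pay = (2400 × $45.00 + 1254 × $67.50) ÷ 60 = $3210.75.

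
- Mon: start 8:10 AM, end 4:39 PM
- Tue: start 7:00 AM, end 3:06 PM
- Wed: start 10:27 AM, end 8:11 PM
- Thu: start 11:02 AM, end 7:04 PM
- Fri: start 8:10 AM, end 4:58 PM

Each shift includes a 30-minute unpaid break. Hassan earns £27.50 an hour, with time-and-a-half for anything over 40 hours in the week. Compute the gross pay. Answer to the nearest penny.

£1126.81

Mon: 8:10 AM–4:39 PM = 8 h 29 min; less 30 min break → 7 h 59 min
Tue: 7:00 AM–3:06 PM = 8 h 6 min; less 30 min break → 7 h 36 min
Wed: 10:27 AM–8:11 PM = 9 h 44 min; less 30 min break → 9 h 14 min
Thu: 11:02 AM–7:04 PM = 8 h 2 min; less 30 min break → 7 h 32 min
Fri: 8:10 AM–4:58 PM = 8 h 48 min; less 30 min break → 8 h 18 min
Total worked: 40 h 39 min = 2439 min.
Regular 40 h 0 min = 2400 min at £27.50/h; overtime 0 h 39 min = 39 min at £41.25/h.
Pay = (2400 × £27.50 + 39 × £41.25) ÷ 60 = £1126.81.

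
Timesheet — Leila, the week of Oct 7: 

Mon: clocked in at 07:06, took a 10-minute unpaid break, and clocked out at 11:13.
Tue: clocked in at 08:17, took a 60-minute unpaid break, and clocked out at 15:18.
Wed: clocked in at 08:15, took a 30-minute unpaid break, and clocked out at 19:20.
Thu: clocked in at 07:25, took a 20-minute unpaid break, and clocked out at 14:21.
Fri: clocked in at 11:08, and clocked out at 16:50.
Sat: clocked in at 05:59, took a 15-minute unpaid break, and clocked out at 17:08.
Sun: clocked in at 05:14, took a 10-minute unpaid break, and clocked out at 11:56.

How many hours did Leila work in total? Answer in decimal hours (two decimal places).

50.28 hours

Mon: 07:06–11:13 = 4 h 7 min; less 10 min break → 3 h 57 min
Tue: 08:17–15:18 = 7 h 1 min; less 60 min break → 6 h 1 min
Wed: 08:15–19:20 = 11 h 5 min; less 30 min break → 10 h 35 min
Thu: 07:25–14:21 = 6 h 56 min; less 20 min break → 6 h 36 min
Fri: 11:08–16:50 = 5 h 42 min
Sat: 05:59–17:08 = 11 h 9 min; less 15 min break → 10 h 54 min
Sun: 05:14–11:56 = 6 h 42 min; less 10 min break → 6 h 32 min
Total: 3 h 57 min + 6 h 1 min + 10 h 35 min + 6 h 36 min + 5 h 42 min + 10 h 54 min + 6 h 32 min = 50 h 17 min.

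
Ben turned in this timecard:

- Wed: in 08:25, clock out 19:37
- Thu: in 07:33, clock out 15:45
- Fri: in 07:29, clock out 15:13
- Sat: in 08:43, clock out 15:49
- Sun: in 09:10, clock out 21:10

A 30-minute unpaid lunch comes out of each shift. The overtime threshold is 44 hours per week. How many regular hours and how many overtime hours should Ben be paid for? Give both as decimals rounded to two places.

Wed: 08:25–19:37 = 11 h 12 min; less 30 min break → 10 h 42 min
Thu: 07:33–15:45 = 8 h 12 min; less 30 min break → 7 h 42 min
Fri: 07:29–15:13 = 7 h 44 min; less 30 min break → 7 h 14 min
Sat: 08:43–15:49 = 7 h 6 min; less 30 min break → 6 h 36 min
Sun: 09:10–21:10 = 12 h 0 min; less 30 min break → 11 h 30 min
Total worked: 43 h 44 min = 43.73 h.
Threshold 44 h → overtime 0 h 0 min, regular 43 h 44 min.

Regular 43.73 hours, overtime 0.00 hours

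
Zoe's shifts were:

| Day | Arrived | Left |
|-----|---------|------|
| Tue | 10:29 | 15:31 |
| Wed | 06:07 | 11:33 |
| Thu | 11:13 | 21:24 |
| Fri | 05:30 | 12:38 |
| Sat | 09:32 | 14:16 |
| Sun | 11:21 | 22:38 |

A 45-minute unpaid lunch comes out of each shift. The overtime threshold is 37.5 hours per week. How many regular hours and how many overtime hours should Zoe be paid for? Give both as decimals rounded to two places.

Regular 37.50 hours, overtime 1.80 hours

Tue: 10:29–15:31 = 5 h 2 min; less 45 min break → 4 h 17 min
Wed: 06:07–11:33 = 5 h 26 min; less 45 min break → 4 h 41 min
Thu: 11:13–21:24 = 10 h 11 min; less 45 min break → 9 h 26 min
Fri: 05:30–12:38 = 7 h 8 min; less 45 min break → 6 h 23 min
Sat: 09:32–14:16 = 4 h 44 min; less 45 min break → 3 h 59 min
Sun: 11:21–22:38 = 11 h 17 min; less 45 min break → 10 h 32 min
Total worked: 39 h 18 min = 39.30 h.
Threshold 37.5 h → overtime 1 h 48 min, regular 37 h 30 min.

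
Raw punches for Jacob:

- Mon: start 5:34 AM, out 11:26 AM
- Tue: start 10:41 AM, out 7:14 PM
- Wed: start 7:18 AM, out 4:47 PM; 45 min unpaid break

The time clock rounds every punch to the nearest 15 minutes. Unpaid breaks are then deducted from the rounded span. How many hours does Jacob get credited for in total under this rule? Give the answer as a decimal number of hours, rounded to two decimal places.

23.25 hours

Mon: in 5:34 AM→5:30 AM, out 11:26 AM→11:30 AM; 6 h 0 min
Tue: in 10:41 AM→10:45 AM, out 7:14 PM→7:15 PM; 8 h 30 min
Wed: in 7:18 AM→7:15 AM, out 4:47 PM→4:45 PM; 9 h 30 min − 45 min = 8 h 45 min
Total credited: 23 h 15 min.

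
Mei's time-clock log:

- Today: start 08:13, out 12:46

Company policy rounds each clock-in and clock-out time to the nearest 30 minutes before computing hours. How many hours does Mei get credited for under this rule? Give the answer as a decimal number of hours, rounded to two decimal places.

5.00 hours

Today: in 08:13→08:00, out 12:46→13:00; 5 h 0 min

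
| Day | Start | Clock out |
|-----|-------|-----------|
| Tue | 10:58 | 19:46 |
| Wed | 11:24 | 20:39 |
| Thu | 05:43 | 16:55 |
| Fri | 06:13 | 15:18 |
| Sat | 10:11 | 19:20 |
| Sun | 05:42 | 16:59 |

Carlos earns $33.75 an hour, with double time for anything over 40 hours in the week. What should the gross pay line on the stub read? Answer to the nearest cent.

$2616.75

Tue: 10:58–19:46 = 8 h 48 min
Wed: 11:24–20:39 = 9 h 15 min
Thu: 05:43–16:55 = 11 h 12 min
Fri: 06:13–15:18 = 9 h 5 min
Sat: 10:11–19:20 = 9 h 9 min
Sun: 05:42–16:59 = 11 h 17 min
Total worked: 58 h 46 min = 3526 min.
Regular 40 h 0 min = 2400 min at $33.75/h; overtime 18 h 46 min = 1126 min at $67.50/h.
Pay = (2400 × $33.75 + 1126 × $67.50) ÷ 60 = $2616.75.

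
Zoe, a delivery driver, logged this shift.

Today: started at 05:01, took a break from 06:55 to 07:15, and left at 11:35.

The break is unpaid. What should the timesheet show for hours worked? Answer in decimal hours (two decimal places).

6.23 hours

Today: 05:01–11:35 = 6 h 34 min; less 20 min break → 6 h 14 min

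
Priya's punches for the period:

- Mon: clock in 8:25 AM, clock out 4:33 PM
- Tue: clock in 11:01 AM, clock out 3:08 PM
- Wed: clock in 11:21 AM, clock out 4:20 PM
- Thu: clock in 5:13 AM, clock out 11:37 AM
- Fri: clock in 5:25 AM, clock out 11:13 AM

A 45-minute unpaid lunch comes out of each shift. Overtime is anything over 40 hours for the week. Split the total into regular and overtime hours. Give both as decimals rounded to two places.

Regular 25.68 hours, overtime 0.00 hours

Mon: 8:25 AM–4:33 PM = 8 h 8 min; less 45 min break → 7 h 23 min
Tue: 11:01 AM–3:08 PM = 4 h 7 min; less 45 min break → 3 h 22 min
Wed: 11:21 AM–4:20 PM = 4 h 59 min; less 45 min break → 4 h 14 min
Thu: 5:13 AM–11:37 AM = 6 h 24 min; less 45 min break → 5 h 39 min
Fri: 5:25 AM–11:13 AM = 5 h 48 min; less 45 min break → 5 h 3 min
Total worked: 25 h 41 min = 25.68 h.
Threshold 40 h → overtime 0 h 0 min, regular 25 h 41 min.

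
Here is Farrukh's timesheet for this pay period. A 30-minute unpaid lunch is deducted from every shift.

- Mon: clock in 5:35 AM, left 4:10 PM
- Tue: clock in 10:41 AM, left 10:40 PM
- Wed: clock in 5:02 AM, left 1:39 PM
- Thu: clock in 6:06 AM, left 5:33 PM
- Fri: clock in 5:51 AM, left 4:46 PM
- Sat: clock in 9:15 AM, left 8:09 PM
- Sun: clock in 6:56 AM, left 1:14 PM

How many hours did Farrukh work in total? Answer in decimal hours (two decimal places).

67.25 hours

Mon: 5:35 AM–4:10 PM = 10 h 35 min; less 30 min break → 10 h 5 min
Tue: 10:41 AM–10:40 PM = 11 h 59 min; less 30 min break → 11 h 29 min
Wed: 5:02 AM–1:39 PM = 8 h 37 min; less 30 min break → 8 h 7 min
Thu: 6:06 AM–5:33 PM = 11 h 27 min; less 30 min break → 10 h 57 min
Fri: 5:51 AM–4:46 PM = 10 h 55 min; less 30 min break → 10 h 25 min
Sat: 9:15 AM–8:09 PM = 10 h 54 min; less 30 min break → 10 h 24 min
Sun: 6:56 AM–1:14 PM = 6 h 18 min; less 30 min break → 5 h 48 min
Total: 10 h 5 min + 11 h 29 min + 8 h 7 min + 10 h 57 min + 10 h 25 min + 10 h 24 min + 5 h 48 min = 67 h 15 min.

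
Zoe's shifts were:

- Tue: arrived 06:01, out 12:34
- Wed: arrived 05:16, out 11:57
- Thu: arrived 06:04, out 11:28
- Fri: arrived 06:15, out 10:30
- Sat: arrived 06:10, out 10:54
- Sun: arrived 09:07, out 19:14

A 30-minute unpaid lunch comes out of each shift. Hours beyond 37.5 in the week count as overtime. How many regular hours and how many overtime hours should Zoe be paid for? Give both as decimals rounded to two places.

Regular 34.73 hours, overtime 0.00 hours

Tue: 06:01–12:34 = 6 h 33 min; less 30 min break → 6 h 3 min
Wed: 05:16–11:57 = 6 h 41 min; less 30 min break → 6 h 11 min
Thu: 06:04–11:28 = 5 h 24 min; less 30 min break → 4 h 54 min
Fri: 06:15–10:30 = 4 h 15 min; less 30 min break → 3 h 45 min
Sat: 06:10–10:54 = 4 h 44 min; less 30 min break → 4 h 14 min
Sun: 09:07–19:14 = 10 h 7 min; less 30 min break → 9 h 37 min
Total worked: 34 h 44 min = 34.73 h.
Threshold 37.5 h → overtime 0 h 0 min, regular 34 h 44 min.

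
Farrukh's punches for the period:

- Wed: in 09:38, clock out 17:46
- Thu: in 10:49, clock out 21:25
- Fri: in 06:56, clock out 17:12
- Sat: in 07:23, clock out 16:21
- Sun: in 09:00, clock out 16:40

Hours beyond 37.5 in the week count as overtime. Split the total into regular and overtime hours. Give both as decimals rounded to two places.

Regular 37.50 hours, overtime 8.13 hours

Wed: 09:38–17:46 = 8 h 8 min
Thu: 10:49–21:25 = 10 h 36 min
Fri: 06:56–17:12 = 10 h 16 min
Sat: 07:23–16:21 = 8 h 58 min
Sun: 09:00–16:40 = 7 h 40 min
Total worked: 45 h 38 min = 45.63 h.
Threshold 37.5 h → overtime 8 h 8 min, regular 37 h 30 min.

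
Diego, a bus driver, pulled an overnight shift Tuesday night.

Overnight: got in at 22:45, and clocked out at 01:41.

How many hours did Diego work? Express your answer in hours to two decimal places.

Overnight: 22:45 → midnight = 1 h 15 min; midnight → 01:41 = 1 h 41 min; span 2 h 56 min

2.93 hours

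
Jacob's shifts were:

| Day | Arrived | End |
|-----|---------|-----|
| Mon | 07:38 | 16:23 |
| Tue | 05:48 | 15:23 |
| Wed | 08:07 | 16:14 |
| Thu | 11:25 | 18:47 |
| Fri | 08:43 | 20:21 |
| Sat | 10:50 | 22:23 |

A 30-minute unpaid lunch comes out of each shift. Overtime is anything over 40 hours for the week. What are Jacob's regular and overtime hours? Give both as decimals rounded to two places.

Regular 40.00 hours, overtime 14.00 hours

Mon: 07:38–16:23 = 8 h 45 min; less 30 min break → 8 h 15 min
Tue: 05:48–15:23 = 9 h 35 min; less 30 min break → 9 h 5 min
Wed: 08:07–16:14 = 8 h 7 min; less 30 min break → 7 h 37 min
Thu: 11:25–18:47 = 7 h 22 min; less 30 min break → 6 h 52 min
Fri: 08:43–20:21 = 11 h 38 min; less 30 min break → 11 h 8 min
Sat: 10:50–22:23 = 11 h 33 min; less 30 min break → 11 h 3 min
Total worked: 54 h 0 min = 54.00 h.
Threshold 40 h → overtime 14 h 0 min, regular 40 h 0 min.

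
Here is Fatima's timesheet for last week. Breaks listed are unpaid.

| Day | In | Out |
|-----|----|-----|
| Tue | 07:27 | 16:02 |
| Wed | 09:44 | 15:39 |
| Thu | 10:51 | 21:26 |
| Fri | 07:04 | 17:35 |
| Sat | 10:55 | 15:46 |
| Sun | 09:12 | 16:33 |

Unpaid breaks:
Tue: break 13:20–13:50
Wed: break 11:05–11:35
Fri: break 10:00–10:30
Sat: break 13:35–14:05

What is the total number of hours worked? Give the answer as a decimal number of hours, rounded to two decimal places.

45.80 hours

Tue: 07:27–16:02 = 8 h 35 min; less 30 min break → 8 h 5 min
Wed: 09:44–15:39 = 5 h 55 min; less 30 min break → 5 h 25 min
Thu: 10:51–21:26 = 10 h 35 min
Fri: 07:04–17:35 = 10 h 31 min; less 30 min break → 10 h 1 min
Sat: 10:55–15:46 = 4 h 51 min; less 30 min break → 4 h 21 min
Sun: 09:12–16:33 = 7 h 21 min
Total: 8 h 5 min + 5 h 25 min + 10 h 35 min + 10 h 1 min + 4 h 21 min + 7 h 21 min = 45 h 48 min.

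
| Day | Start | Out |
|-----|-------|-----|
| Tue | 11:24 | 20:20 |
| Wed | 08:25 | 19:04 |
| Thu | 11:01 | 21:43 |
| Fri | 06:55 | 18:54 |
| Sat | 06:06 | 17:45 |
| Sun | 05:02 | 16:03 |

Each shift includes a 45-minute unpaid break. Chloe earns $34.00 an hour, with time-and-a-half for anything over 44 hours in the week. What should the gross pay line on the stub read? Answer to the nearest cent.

$2334.10

Tue: 11:24–20:20 = 8 h 56 min; less 45 min break → 8 h 11 min
Wed: 08:25–19:04 = 10 h 39 min; less 45 min break → 9 h 54 min
Thu: 11:01–21:43 = 10 h 42 min; less 45 min break → 9 h 57 min
Fri: 06:55–18:54 = 11 h 59 min; less 45 min break → 11 h 14 min
Sat: 06:06–17:45 = 11 h 39 min; less 45 min break → 10 h 54 min
Sun: 05:02–16:03 = 11 h 1 min; less 45 min break → 10 h 16 min
Total worked: 60 h 26 min = 3626 min.
Regular 44 h 0 min = 2640 min at $34.00/h; overtime 16 h 26 min = 986 min at $51.00/h.
Pay = (2640 × $34.00 + 986 × $51.00) ÷ 60 = $2334.10.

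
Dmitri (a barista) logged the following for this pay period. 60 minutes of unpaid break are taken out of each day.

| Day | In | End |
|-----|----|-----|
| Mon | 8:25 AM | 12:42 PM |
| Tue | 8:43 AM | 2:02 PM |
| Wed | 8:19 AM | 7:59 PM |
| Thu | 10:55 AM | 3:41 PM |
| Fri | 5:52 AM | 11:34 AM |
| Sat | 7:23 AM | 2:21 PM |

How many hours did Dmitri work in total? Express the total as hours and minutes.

32 h 42 min

Mon: 8:25 AM–12:42 PM = 4 h 17 min; less 60 min break → 3 h 17 min
Tue: 8:43 AM–2:02 PM = 5 h 19 min; less 60 min break → 4 h 19 min
Wed: 8:19 AM–7:59 PM = 11 h 40 min; less 60 min break → 10 h 40 min
Thu: 10:55 AM–3:41 PM = 4 h 46 min; less 60 min break → 3 h 46 min
Fri: 5:52 AM–11:34 AM = 5 h 42 min; less 60 min break → 4 h 42 min
Sat: 7:23 AM–2:21 PM = 6 h 58 min; less 60 min break → 5 h 58 min
Total: 3 h 17 min + 4 h 19 min + 10 h 40 min + 3 h 46 min + 4 h 42 min + 5 h 58 min = 32 h 42 min.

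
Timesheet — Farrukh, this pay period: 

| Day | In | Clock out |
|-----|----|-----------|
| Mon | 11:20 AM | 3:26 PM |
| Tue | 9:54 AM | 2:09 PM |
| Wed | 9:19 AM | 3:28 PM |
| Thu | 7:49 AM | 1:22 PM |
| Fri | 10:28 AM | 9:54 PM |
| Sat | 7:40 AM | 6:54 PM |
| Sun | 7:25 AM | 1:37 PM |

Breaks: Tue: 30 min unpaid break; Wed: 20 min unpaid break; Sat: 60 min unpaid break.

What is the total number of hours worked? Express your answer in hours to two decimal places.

47.08 hours

Mon: 11:20 AM–3:26 PM = 4 h 6 min
Tue: 9:54 AM–2:09 PM = 4 h 15 min; less 30 min break → 3 h 45 min
Wed: 9:19 AM–3:28 PM = 6 h 9 min; less 20 min break → 5 h 49 min
Thu: 7:49 AM–1:22 PM = 5 h 33 min
Fri: 10:28 AM–9:54 PM = 11 h 26 min
Sat: 7:40 AM–6:54 PM = 11 h 14 min; less 60 min break → 10 h 14 min
Sun: 7:25 AM–1:37 PM = 6 h 12 min
Total: 4 h 6 min + 3 h 45 min + 5 h 49 min + 5 h 33 min + 11 h 26 min + 10 h 14 min + 6 h 12 min = 47 h 5 min.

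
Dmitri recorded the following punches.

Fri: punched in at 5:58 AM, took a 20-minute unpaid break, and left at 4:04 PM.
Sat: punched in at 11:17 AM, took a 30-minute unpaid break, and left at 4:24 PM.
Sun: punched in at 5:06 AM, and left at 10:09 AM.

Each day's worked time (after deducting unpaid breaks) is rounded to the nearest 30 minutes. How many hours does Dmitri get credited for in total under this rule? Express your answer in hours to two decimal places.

Fri: 5:58 AM–4:04 PM = 10 h 6 min − 20 min = 9 h 46 min → rounds to 10 h 0 min
Sat: 11:17 AM–4:24 PM = 5 h 7 min − 30 min = 4 h 37 min → rounds to 4 h 30 min
Sun: 5:06 AM–10:09 AM = 5 h 3 min → rounds to 5 h 0 min
Total credited: 19 h 30 min.

19.50 hours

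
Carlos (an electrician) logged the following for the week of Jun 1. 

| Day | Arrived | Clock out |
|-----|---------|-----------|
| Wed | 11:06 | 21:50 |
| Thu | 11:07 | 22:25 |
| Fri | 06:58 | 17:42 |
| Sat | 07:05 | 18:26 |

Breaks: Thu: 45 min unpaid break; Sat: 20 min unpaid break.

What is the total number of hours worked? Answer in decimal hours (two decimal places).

43.03 hours

Wed: 11:06–21:50 = 10 h 44 min
Thu: 11:07–22:25 = 11 h 18 min; less 45 min break → 10 h 33 min
Fri: 06:58–17:42 = 10 h 44 min
Sat: 07:05–18:26 = 11 h 21 min; less 20 min break → 11 h 1 min
Total: 10 h 44 min + 10 h 33 min + 10 h 44 min + 11 h 1 min = 43 h 2 min.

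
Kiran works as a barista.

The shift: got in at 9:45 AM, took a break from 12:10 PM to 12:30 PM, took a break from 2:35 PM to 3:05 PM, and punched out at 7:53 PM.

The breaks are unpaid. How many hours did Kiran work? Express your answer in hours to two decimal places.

The shift: 9:45 AM–7:53 PM = 10 h 8 min; less 50 min break → 9 h 18 min

9.30 hours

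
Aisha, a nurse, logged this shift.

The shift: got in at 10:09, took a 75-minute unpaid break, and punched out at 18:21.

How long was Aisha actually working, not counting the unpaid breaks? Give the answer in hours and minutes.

6 h 57 min

The shift: 10:09–18:21 = 8 h 12 min; less 75 min break → 6 h 57 min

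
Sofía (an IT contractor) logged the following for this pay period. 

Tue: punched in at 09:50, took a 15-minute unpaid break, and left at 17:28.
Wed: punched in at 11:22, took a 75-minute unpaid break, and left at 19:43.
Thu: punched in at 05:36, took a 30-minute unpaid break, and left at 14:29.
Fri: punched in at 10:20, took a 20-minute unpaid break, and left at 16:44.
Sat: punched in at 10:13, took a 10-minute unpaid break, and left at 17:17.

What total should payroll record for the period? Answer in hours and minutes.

35 h 50 min

Tue: 09:50–17:28 = 7 h 38 min; less 15 min break → 7 h 23 min
Wed: 11:22–19:43 = 8 h 21 min; less 75 min break → 7 h 6 min
Thu: 05:36–14:29 = 8 h 53 min; less 30 min break → 8 h 23 min
Fri: 10:20–16:44 = 6 h 24 min; less 20 min break → 6 h 4 min
Sat: 10:13–17:17 = 7 h 4 min; less 10 min break → 6 h 54 min
Total: 7 h 23 min + 7 h 6 min + 8 h 23 min + 6 h 4 min + 6 h 54 min = 35 h 50 min.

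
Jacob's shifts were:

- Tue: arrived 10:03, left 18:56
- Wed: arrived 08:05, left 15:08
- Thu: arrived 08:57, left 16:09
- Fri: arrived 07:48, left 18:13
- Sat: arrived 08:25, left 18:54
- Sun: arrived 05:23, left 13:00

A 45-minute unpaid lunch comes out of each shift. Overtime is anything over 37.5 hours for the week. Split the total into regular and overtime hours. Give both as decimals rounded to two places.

Tue: 10:03–18:56 = 8 h 53 min; less 45 min break → 8 h 8 min
Wed: 08:05–15:08 = 7 h 3 min; less 45 min break → 6 h 18 min
Thu: 08:57–16:09 = 7 h 12 min; less 45 min break → 6 h 27 min
Fri: 07:48–18:13 = 10 h 25 min; less 45 min break → 9 h 40 min
Sat: 08:25–18:54 = 10 h 29 min; less 45 min break → 9 h 44 min
Sun: 05:23–13:00 = 7 h 37 min; less 45 min break → 6 h 52 min
Total worked: 47 h 9 min = 47.15 h.
Threshold 37.5 h → overtime 9 h 39 min, regular 37 h 30 min.

Regular 37.50 hours, overtime 9.65 hours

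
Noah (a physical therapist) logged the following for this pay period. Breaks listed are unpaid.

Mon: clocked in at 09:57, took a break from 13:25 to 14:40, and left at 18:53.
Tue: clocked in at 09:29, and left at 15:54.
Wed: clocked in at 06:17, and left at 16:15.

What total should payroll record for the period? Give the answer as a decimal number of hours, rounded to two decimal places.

Mon: 09:57–18:53 = 8 h 56 min; less 75 min break → 7 h 41 min
Tue: 09:29–15:54 = 6 h 25 min
Wed: 06:17–16:15 = 9 h 58 min
Total: 7 h 41 min + 6 h 25 min + 9 h 58 min = 24 h 4 min.

24.07 hours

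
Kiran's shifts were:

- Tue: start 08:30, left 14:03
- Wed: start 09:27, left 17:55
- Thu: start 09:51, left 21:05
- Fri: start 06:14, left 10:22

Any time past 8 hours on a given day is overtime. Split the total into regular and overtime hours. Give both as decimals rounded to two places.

Tue: 08:30–14:03 = 5 h 33 min
Wed: 09:27–17:55 = 8 h 28 min
Thu: 09:51–21:05 = 11 h 14 min
Fri: 06:14–10:22 = 4 h 8 min
Tue reg 5 h 33 min / OT 0 h 0 min; Wed reg 8 h 0 min / OT 0 h 28 min; Thu reg 8 h 0 min / OT 3 h 14 min; Fri reg 4 h 8 min / OT 0 h 0 min.
Totals: regular 25 h 41 min, overtime 3 h 42 min.

Regular 25.68 hours, overtime 3.70 hours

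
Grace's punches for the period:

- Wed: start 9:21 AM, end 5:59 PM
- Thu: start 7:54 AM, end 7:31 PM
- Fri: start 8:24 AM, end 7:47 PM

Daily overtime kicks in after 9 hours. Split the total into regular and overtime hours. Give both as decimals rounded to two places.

Regular 26.63 hours, overtime 5.00 hours

Wed: 9:21 AM–5:59 PM = 8 h 38 min
Thu: 7:54 AM–7:31 PM = 11 h 37 min
Fri: 8:24 AM–7:47 PM = 11 h 23 min
Wed reg 8 h 38 min / OT 0 h 0 min; Thu reg 9 h 0 min / OT 2 h 37 min; Fri reg 9 h 0 min / OT 2 h 23 min.
Totals: regular 26 h 38 min, overtime 5 h 0 min.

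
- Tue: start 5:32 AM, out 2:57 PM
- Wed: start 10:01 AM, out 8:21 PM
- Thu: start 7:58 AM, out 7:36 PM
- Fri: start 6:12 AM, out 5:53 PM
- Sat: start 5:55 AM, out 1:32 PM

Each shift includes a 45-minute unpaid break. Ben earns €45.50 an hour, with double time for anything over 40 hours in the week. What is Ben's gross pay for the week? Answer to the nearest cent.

€2450.93

Tue: 5:32 AM–2:57 PM = 9 h 25 min; less 45 min break → 8 h 40 min
Wed: 10:01 AM–8:21 PM = 10 h 20 min; less 45 min break → 9 h 35 min
Thu: 7:58 AM–7:36 PM = 11 h 38 min; less 45 min break → 10 h 53 min
Fri: 6:12 AM–5:53 PM = 11 h 41 min; less 45 min break → 10 h 56 min
Sat: 5:55 AM–1:32 PM = 7 h 37 min; less 45 min break → 6 h 52 min
Total worked: 46 h 56 min = 2816 min.
Regular 40 h 0 min = 2400 min at €45.50/h; overtime 6 h 56 min = 416 min at €91.00/h.
Pay = (2400 × €45.50 + 416 × €91.00) ÷ 60 = €2450.93.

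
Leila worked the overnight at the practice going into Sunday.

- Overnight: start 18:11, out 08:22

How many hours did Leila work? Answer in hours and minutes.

14 h 11 min

Overnight: 18:11 → midnight = 5 h 49 min; midnight → 08:22 = 8 h 22 min; span 14 h 11 min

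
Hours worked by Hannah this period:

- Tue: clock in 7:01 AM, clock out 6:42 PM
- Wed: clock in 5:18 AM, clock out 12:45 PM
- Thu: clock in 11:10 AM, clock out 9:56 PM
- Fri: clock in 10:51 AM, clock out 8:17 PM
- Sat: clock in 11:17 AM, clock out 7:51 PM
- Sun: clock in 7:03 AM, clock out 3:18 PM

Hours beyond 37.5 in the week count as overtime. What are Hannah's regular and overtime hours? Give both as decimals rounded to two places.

Regular 37.50 hours, overtime 18.65 hours

Tue: 7:01 AM–6:42 PM = 11 h 41 min
Wed: 5:18 AM–12:45 PM = 7 h 27 min
Thu: 11:10 AM–9:56 PM = 10 h 46 min
Fri: 10:51 AM–8:17 PM = 9 h 26 min
Sat: 11:17 AM–7:51 PM = 8 h 34 min
Sun: 7:03 AM–3:18 PM = 8 h 15 min
Total worked: 56 h 9 min = 56.15 h.
Threshold 37.5 h → overtime 18 h 39 min, regular 37 h 30 min.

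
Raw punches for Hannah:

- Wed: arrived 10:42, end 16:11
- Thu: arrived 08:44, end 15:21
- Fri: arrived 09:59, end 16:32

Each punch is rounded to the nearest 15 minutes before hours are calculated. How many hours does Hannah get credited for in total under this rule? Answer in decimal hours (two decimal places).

18.50 hours

Wed: in 10:42→10:45, out 16:11→16:15; 5 h 30 min
Thu: in 08:44→08:45, out 15:21→15:15; 6 h 30 min
Fri: in 09:59→10:00, out 16:32→16:30; 6 h 30 min
Total credited: 18 h 30 min.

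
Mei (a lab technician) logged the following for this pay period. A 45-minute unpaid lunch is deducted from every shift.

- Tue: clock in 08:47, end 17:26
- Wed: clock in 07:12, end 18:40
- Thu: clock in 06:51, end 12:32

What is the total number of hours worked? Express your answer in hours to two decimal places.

23.55 hours

Tue: 08:47–17:26 = 8 h 39 min; less 45 min break → 7 h 54 min
Wed: 07:12–18:40 = 11 h 28 min; less 45 min break → 10 h 43 min
Thu: 06:51–12:32 = 5 h 41 min; less 45 min break → 4 h 56 min
Total: 7 h 54 min + 10 h 43 min + 4 h 56 min = 23 h 33 min.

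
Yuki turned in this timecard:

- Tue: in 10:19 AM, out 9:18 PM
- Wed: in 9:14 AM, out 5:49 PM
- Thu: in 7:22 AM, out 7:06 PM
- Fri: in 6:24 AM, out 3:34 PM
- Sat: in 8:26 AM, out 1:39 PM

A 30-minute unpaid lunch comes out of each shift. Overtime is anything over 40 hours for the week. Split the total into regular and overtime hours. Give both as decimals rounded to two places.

Regular 40.00 hours, overtime 3.18 hours

Tue: 10:19 AM–9:18 PM = 10 h 59 min; less 30 min break → 10 h 29 min
Wed: 9:14 AM–5:49 PM = 8 h 35 min; less 30 min break → 8 h 5 min
Thu: 7:22 AM–7:06 PM = 11 h 44 min; less 30 min break → 11 h 14 min
Fri: 6:24 AM–3:34 PM = 9 h 10 min; less 30 min break → 8 h 40 min
Sat: 8:26 AM–1:39 PM = 5 h 13 min; less 30 min break → 4 h 43 min
Total worked: 43 h 11 min = 43.18 h.
Threshold 40 h → overtime 3 h 11 min, regular 40 h 0 min.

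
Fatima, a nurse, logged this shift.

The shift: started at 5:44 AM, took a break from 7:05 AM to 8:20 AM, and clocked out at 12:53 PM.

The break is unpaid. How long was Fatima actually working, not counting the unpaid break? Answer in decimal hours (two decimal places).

The shift: 5:44 AM–12:53 PM = 7 h 9 min; less 75 min break → 5 h 54 min

5.90 hours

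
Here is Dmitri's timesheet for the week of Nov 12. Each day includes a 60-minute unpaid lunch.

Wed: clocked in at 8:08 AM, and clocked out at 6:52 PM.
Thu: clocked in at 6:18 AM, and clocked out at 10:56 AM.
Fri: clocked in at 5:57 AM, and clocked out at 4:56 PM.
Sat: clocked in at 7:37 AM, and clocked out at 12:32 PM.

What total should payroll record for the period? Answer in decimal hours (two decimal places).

27.27 hours

Wed: 8:08 AM–6:52 PM = 10 h 44 min; less 60 min break → 9 h 44 min
Thu: 6:18 AM–10:56 AM = 4 h 38 min; less 60 min break → 3 h 38 min
Fri: 5:57 AM–4:56 PM = 10 h 59 min; less 60 min break → 9 h 59 min
Sat: 7:37 AM–12:32 PM = 4 h 55 min; less 60 min break → 3 h 55 min
Total: 9 h 44 min + 3 h 38 min + 9 h 59 min + 3 h 55 min = 27 h 16 min.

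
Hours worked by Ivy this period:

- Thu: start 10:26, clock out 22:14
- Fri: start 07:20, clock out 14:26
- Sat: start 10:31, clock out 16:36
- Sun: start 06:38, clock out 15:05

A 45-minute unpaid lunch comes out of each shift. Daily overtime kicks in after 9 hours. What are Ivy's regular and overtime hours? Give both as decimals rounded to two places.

Thu: 10:26–22:14 = 11 h 48 min; less 45 min break → 11 h 3 min
Fri: 07:20–14:26 = 7 h 6 min; less 45 min break → 6 h 21 min
Sat: 10:31–16:36 = 6 h 5 min; less 45 min break → 5 h 20 min
Sun: 06:38–15:05 = 8 h 27 min; less 45 min break → 7 h 42 min
Thu reg 9 h 0 min / OT 2 h 3 min; Fri reg 6 h 21 min / OT 0 h 0 min; Sat reg 5 h 20 min / OT 0 h 0 min; Sun reg 7 h 42 min / OT 0 h 0 min.
Totals: regular 28 h 23 min, overtime 2 h 3 min.

Regular 28.38 hours, overtime 2.05 hours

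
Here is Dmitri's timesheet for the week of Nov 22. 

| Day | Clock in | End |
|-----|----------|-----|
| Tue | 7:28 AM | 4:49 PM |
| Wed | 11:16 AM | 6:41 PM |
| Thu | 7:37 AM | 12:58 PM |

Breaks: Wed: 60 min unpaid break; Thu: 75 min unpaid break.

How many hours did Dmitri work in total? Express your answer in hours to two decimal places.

Tue: 7:28 AM–4:49 PM = 9 h 21 min
Wed: 11:16 AM–6:41 PM = 7 h 25 min; less 60 min break → 6 h 25 min
Thu: 7:37 AM–12:58 PM = 5 h 21 min; less 75 min break → 4 h 6 min
Total: 9 h 21 min + 6 h 25 min + 4 h 6 min = 19 h 52 min.

19.87 hours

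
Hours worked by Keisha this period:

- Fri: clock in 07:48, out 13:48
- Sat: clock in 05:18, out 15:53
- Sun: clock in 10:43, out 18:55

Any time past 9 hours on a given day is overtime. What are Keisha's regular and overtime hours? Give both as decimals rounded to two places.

Fri: 07:48–13:48 = 6 h 0 min
Sat: 05:18–15:53 = 10 h 35 min
Sun: 10:43–18:55 = 8 h 12 min
Fri reg 6 h 0 min / OT 0 h 0 min; Sat reg 9 h 0 min / OT 1 h 35 min; Sun reg 8 h 12 min / OT 0 h 0 min.
Totals: regular 23 h 12 min, overtime 1 h 35 min.

Regular 23.20 hours, overtime 1.58 hours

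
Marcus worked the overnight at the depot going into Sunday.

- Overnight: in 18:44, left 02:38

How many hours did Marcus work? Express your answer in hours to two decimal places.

Overnight: 18:44 → midnight = 5 h 16 min; midnight → 02:38 = 2 h 38 min; span 7 h 54 min

7.90 hours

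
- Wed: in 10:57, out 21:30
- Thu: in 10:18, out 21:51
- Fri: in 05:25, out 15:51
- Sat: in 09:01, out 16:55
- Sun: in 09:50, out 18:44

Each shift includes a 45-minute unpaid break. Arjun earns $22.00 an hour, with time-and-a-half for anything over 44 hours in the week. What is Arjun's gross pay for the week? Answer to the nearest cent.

Wed: 10:57–21:30 = 10 h 33 min; less 45 min break → 9 h 48 min
Thu: 10:18–21:51 = 11 h 33 min; less 45 min break → 10 h 48 min
Fri: 05:25–15:51 = 10 h 26 min; less 45 min break → 9 h 41 min
Sat: 09:01–16:55 = 7 h 54 min; less 45 min break → 7 h 9 min
Sun: 09:50–18:44 = 8 h 54 min; less 45 min break → 8 h 9 min
Total worked: 45 h 35 min = 2735 min.
Regular 44 h 0 min = 2640 min at $22.00/h; overtime 1 h 35 min = 95 min at $33.00/h.
Pay = (2640 × $22.00 + 95 × $33.00) ÷ 60 = $1020.25.

$1020.25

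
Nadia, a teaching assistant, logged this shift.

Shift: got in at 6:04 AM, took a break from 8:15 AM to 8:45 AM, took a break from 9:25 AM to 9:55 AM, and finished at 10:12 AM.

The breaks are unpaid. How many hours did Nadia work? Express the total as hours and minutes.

Shift: 6:04 AM–10:12 AM = 4 h 8 min; less 60 min break → 3 h 8 min

3 h 8 min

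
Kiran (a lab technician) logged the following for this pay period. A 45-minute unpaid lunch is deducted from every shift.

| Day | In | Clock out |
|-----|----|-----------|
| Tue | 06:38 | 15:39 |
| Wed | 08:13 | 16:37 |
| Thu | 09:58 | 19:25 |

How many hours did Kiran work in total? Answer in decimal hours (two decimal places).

24.62 hours

Tue: 06:38–15:39 = 9 h 1 min; less 45 min break → 8 h 16 min
Wed: 08:13–16:37 = 8 h 24 min; less 45 min break → 7 h 39 min
Thu: 09:58–19:25 = 9 h 27 min; less 45 min break → 8 h 42 min
Total: 8 h 16 min + 7 h 39 min + 8 h 42 min = 24 h 37 min.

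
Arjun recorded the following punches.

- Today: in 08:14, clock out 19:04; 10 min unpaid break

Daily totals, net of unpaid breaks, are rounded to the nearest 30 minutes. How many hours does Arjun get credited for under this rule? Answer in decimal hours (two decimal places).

10.50 hours

Today: 08:14–19:04 = 10 h 50 min − 10 min = 10 h 40 min → rounds to 10 h 30 min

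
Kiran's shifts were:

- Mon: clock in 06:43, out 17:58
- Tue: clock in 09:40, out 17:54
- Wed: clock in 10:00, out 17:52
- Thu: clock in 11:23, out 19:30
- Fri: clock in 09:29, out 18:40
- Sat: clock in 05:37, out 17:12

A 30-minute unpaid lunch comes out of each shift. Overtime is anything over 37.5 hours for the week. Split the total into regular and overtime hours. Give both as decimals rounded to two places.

Regular 37.50 hours, overtime 15.73 hours

Mon: 06:43–17:58 = 11 h 15 min; less 30 min break → 10 h 45 min
Tue: 09:40–17:54 = 8 h 14 min; less 30 min break → 7 h 44 min
Wed: 10:00–17:52 = 7 h 52 min; less 30 min break → 7 h 22 min
Thu: 11:23–19:30 = 8 h 7 min; less 30 min break → 7 h 37 min
Fri: 09:29–18:40 = 9 h 11 min; less 30 min break → 8 h 41 min
Sat: 05:37–17:12 = 11 h 35 min; less 30 min break → 11 h 5 min
Total worked: 53 h 14 min = 53.23 h.
Threshold 37.5 h → overtime 15 h 44 min, regular 37 h 30 min.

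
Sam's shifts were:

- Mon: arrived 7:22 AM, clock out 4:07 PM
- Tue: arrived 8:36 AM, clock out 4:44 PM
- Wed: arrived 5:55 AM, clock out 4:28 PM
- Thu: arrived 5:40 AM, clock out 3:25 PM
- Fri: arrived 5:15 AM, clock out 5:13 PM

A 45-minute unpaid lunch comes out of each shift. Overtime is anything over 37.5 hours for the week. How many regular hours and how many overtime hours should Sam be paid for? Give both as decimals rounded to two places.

Regular 37.50 hours, overtime 7.90 hours

Mon: 7:22 AM–4:07 PM = 8 h 45 min; less 45 min break → 8 h 0 min
Tue: 8:36 AM–4:44 PM = 8 h 8 min; less 45 min break → 7 h 23 min
Wed: 5:55 AM–4:28 PM = 10 h 33 min; less 45 min break → 9 h 48 min
Thu: 5:40 AM–3:25 PM = 9 h 45 min; less 45 min break → 9 h 0 min
Fri: 5:15 AM–5:13 PM = 11 h 58 min; less 45 min break → 11 h 13 min
Total worked: 45 h 24 min = 45.40 h.
Threshold 37.5 h → overtime 7 h 54 min, regular 37 h 30 min.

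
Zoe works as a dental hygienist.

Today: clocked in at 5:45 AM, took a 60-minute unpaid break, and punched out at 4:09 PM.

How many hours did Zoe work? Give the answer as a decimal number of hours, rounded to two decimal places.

9.40 hours

Today: 5:45 AM–4:09 PM = 10 h 24 min; less 60 min break → 9 h 24 min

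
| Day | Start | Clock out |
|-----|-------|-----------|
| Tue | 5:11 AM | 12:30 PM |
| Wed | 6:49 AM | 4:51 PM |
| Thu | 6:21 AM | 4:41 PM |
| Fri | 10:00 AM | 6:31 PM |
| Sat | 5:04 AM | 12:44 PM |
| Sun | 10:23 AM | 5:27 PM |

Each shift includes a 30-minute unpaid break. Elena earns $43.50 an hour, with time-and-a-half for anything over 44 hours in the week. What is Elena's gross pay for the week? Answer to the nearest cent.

$2170.65

Tue: 5:11 AM–12:30 PM = 7 h 19 min; less 30 min break → 6 h 49 min
Wed: 6:49 AM–4:51 PM = 10 h 2 min; less 30 min break → 9 h 32 min
Thu: 6:21 AM–4:41 PM = 10 h 20 min; less 30 min break → 9 h 50 min
Fri: 10:00 AM–6:31 PM = 8 h 31 min; less 30 min break → 8 h 1 min
Sat: 5:04 AM–12:44 PM = 7 h 40 min; less 30 min break → 7 h 10 min
Sun: 10:23 AM–5:27 PM = 7 h 4 min; less 30 min break → 6 h 34 min
Total worked: 47 h 56 min = 2876 min.
Regular 44 h 0 min = 2640 min at $43.50/h; overtime 3 h 56 min = 236 min at $65.25/h.
Pay = (2640 × $43.50 + 236 × $65.25) ÷ 60 = $2170.65.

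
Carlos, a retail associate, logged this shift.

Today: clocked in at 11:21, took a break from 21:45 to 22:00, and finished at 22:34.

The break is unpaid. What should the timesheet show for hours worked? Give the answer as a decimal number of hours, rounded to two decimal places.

Today: 11:21–22:34 = 11 h 13 min; less 15 min break → 10 h 58 min

10.97 hours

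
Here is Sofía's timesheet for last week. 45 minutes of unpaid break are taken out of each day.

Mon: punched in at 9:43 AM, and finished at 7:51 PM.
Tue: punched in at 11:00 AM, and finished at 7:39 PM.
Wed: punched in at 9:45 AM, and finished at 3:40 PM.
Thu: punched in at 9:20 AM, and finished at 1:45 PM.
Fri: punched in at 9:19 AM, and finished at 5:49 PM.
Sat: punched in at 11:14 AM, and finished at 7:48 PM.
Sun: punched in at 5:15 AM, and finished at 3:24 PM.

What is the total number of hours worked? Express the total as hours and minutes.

51 h 5 min

Mon: 9:43 AM–7:51 PM = 10 h 8 min; less 45 min break → 9 h 23 min
Tue: 11:00 AM–7:39 PM = 8 h 39 min; less 45 min break → 7 h 54 min
Wed: 9:45 AM–3:40 PM = 5 h 55 min; less 45 min break → 5 h 10 min
Thu: 9:20 AM–1:45 PM = 4 h 25 min; less 45 min break → 3 h 40 min
Fri: 9:19 AM–5:49 PM = 8 h 30 min; less 45 min break → 7 h 45 min
Sat: 11:14 AM–7:48 PM = 8 h 34 min; less 45 min break → 7 h 49 min
Sun: 5:15 AM–3:24 PM = 10 h 9 min; less 45 min break → 9 h 24 min
Total: 9 h 23 min + 7 h 54 min + 5 h 10 min + 3 h 40 min + 7 h 45 min + 7 h 49 min + 9 h 24 min = 51 h 5 min.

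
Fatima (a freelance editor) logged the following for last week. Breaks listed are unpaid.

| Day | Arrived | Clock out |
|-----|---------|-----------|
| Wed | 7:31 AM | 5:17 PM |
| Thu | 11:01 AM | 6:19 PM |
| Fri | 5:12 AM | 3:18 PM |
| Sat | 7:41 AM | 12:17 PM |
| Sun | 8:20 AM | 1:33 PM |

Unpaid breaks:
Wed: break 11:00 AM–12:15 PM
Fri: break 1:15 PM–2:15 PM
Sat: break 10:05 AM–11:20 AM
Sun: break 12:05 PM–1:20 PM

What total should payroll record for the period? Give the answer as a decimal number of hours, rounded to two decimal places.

32.23 hours

Wed: 7:31 AM–5:17 PM = 9 h 46 min; less 75 min break → 8 h 31 min
Thu: 11:01 AM–6:19 PM = 7 h 18 min
Fri: 5:12 AM–3:18 PM = 10 h 6 min; less 60 min break → 9 h 6 min
Sat: 7:41 AM–12:17 PM = 4 h 36 min; less 75 min break → 3 h 21 min
Sun: 8:20 AM–1:33 PM = 5 h 13 min; less 75 min break → 3 h 58 min
Total: 8 h 31 min + 7 h 18 min + 9 h 6 min + 3 h 21 min + 3 h 58 min = 32 h 14 min.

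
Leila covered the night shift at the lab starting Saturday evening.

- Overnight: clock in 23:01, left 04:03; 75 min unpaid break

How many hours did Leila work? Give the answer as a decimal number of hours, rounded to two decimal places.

Overnight: 23:01 → midnight = 0 h 59 min; midnight → 04:03 = 4 h 3 min; span 5 h 2 min; less 75 min break → 3 h 47 min

3.78 hours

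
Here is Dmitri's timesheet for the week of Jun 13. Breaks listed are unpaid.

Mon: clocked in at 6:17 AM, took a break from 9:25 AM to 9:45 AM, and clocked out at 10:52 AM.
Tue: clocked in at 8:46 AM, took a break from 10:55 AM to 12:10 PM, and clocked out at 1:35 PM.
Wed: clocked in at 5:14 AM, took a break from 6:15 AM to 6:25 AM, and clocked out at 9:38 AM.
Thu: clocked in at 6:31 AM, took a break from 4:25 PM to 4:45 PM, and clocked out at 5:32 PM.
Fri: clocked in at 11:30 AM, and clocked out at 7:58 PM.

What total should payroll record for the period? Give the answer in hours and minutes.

Mon: 6:17 AM–10:52 AM = 4 h 35 min; less 20 min break → 4 h 15 min
Tue: 8:46 AM–1:35 PM = 4 h 49 min; less 75 min break → 3 h 34 min
Wed: 5:14 AM–9:38 AM = 4 h 24 min; less 10 min break → 4 h 14 min
Thu: 6:31 AM–5:32 PM = 11 h 1 min; less 20 min break → 10 h 41 min
Fri: 11:30 AM–7:58 PM = 8 h 28 min
Total: 4 h 15 min + 3 h 34 min + 4 h 14 min + 10 h 41 min + 8 h 28 min = 31 h 12 min.

31 h 12 min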